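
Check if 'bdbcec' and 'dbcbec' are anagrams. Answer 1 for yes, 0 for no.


Sort characters of 'bdbcec': 'bbccde'
Sort characters of 'dbcbec': 'bbccde'
Sorted forms match -> they ARE anagrams
Result: 1

1


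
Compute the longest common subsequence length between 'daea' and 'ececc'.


DP table for LCS of 'daea' and 'ececc':
       e  c  e  c  c
    0  0  0  0  0  0
  d 0  0  0  0  0  0
  a 0  0  0  0  0  0
  e 0  1  1  1  1  1
  a 0  1  1  1  1  1
LCS: 'e'
LCS length = 1

1


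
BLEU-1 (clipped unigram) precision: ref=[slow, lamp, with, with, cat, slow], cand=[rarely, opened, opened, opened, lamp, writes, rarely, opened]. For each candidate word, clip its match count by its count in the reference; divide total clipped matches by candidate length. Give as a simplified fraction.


Reference word counts: {'cat': 1, 'lamp': 1, 'slow': 2, 'with': 2}
Checking each candidate word (with clipping):
  'rarely' -> not in reference -> no match (matches: 0)
  'opened' -> not in reference -> no match (matches: 0)
  'opened' -> not in reference -> no match (matches: 0)
  'opened' -> not in reference -> no match (matches: 0)
  'lamp' -> in reference (ref count 1, used 1/1) -> match (matches: 1)
  'writes' -> not in reference -> no match (matches: 1)
  'rarely' -> not in reference -> no match (matches: 1)
  'opened' -> not in reference -> no match (matches: 1)
Clipped matches: 1, Candidate length: 8
Precision = 1/8

1/8


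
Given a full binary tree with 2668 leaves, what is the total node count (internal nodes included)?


Leaf nodes (terminals): 2668
Internal nodes = n - 1 = 2668 - 1 = 2667
Total = leaves + internal = 2668 + 2667 = 5335

5335


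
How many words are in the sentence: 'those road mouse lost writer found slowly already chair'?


Counting words by splitting on spaces:
  Word 1: 'those'
  Word 2: 'road'
  Word 3: 'mouse'
  Word 4: 'lost'
  Word 5: 'writer'
  Word 6: 'found'
  Word 7: 'slowly'
  Word 8: 'already'
  Word 9: 'chair'
Total words: 9

9


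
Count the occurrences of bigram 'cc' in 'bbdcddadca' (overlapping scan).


Scanning 'bbdcddadca' for bigram 'cc':
  Position 0: 'bb' -> no
  Position 1: 'bd' -> no
  Position 2: 'dc' -> no
  Position 3: 'cd' -> no
  Position 4: 'dd' -> no
  Position 5: 'da' -> no
  Position 6: 'ad' -> no
  Position 7: 'dc' -> no
  Position 8: 'ca' -> no
Total matches: 0

0


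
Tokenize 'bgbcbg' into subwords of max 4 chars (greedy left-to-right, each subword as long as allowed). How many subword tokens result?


'bgbcbg' has 6 characters.
Chunking with max size 4:
  Chunk 1: 'bgbc' (positions 0-3)
  Chunk 2: 'bg' (positions 4-5)
Total chunks: ceil(6 / 4) = 2

2


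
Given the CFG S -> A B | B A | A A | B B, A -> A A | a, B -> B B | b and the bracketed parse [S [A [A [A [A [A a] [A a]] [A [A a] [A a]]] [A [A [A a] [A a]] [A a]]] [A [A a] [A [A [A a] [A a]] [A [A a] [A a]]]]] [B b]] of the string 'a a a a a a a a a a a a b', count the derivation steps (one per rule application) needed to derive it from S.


Every bracketed nonterminal node [X ...] in the tree is produced by exactly one rule application.
Reading the tree off as a leftmost derivation:
  Step 1: S  =>  A B   (applied S -> A B)
  Step 2: A B  =>  A A B   (applied A -> A A)
  Step 3: A A B  =>  A A A B   (applied A -> A A)
  Step 4: A A A B  =>  A A A A B   (applied A -> A A)
  Step 5: A A A A B  =>  A A A A A B   (applied A -> A A)
  Step 6: A A A A A B  =>  a A A A A B   (applied A -> a)
  Step 7: a A A A A B  =>  a a A A A B   (applied A -> a)
  Step 8: a a A A A B  =>  a a A A A A B   (applied A -> A A)
  Step 9: a a A A A A B  =>  a a a A A A B   (applied A -> a)
  Step 10: a a a A A A B  =>  a a a a A A B   (applied A -> a)
  Step 11: a a a a A A B  =>  a a a a A A A B   (applied A -> A A)
  Step 12: a a a a A A A B  =>  a a a a A A A A B   (applied A -> A A)
  Step 13: a a a a A A A A B  =>  a a a a a A A A B   (applied A -> a)
  Step 14: a a a a a A A A B  =>  a a a a a a A A B   (applied A -> a)
  Step 15: a a a a a a A A B  =>  a a a a a a a A B   (applied A -> a)
  Step 16: a a a a a a a A B  =>  a a a a a a a A A B   (applied A -> A A)
  Step 17: a a a a a a a A A B  =>  a a a a a a a a A B   (applied A -> a)
  Step 18: a a a a a a a a A B  =>  a a a a a a a a A A B   (applied A -> A A)
  Step 19: a a a a a a a a A A B  =>  a a a a a a a a A A A B   (applied A -> A A)
  Step 20: a a a a a a a a A A A B  =>  a a a a a a a a a A A B   (applied A -> a)
  Step 21: a a a a a a a a a A A B  =>  a a a a a a a a a a A B   (applied A -> a)
  Step 22: a a a a a a a a a a A B  =>  a a a a a a a a a a A A B   (applied A -> A A)
  Step 23: a a a a a a a a a a A A B  =>  a a a a a a a a a a a A B   (applied A -> a)
  Step 24: a a a a a a a a a a a A B  =>  a a a a a a a a a a a a B   (applied A -> a)
  Step 25: a a a a a a a a a a a a B  =>  a a a a a a a a a a a a b   (applied B -> b)
Final yield: a a a a a a a a a a a a b
Total rewrite steps: 25

25


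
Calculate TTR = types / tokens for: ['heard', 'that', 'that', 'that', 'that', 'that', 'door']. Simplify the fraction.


Tokens: 7
Unique types: ('door', 'heard', 'that') = 3
TTR = 3/7
Already in lowest terms.

3/7


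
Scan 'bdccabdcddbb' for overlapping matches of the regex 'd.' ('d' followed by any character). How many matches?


Pattern: d. means 'd' followed by any character.
Scanning 'bdccabdcddbb' position-by-position:
  Pos 0: window 'bd' -> no
  Pos 1: window 'dc' -> MATCH
  Pos 2: window 'cc' -> no
  Pos 3: window 'ca' -> no
  Pos 4: window 'ab' -> no
  Pos 5: window 'bd' -> no
  Pos 6: window 'dc' -> MATCH
  Pos 7: window 'cd' -> no
  Pos 8: window 'dd' -> MATCH
  Pos 9: window 'db' -> MATCH
  Pos 10: window 'bb' -> no
  Pos 11: window 'b' -> no
Total matches: 4

4


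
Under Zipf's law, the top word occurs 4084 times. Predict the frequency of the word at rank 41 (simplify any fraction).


Zipf's law: freq(rank) = f1 / rank
f1 = 4084, rank = 41
freq = 4084 / 41
GCD(4084, 41) = 1
Simplified: 4084/41

4084/41


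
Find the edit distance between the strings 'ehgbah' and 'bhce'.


Building DP table for s1='ehgbah' (len 6) and s2='bhce' (len 4):
       b  h  c  e
    0  1  2  3  4
  e 1  1  2  3  3
  h 2  2  1  2  3
  g 3  3  2  2  3
  b 4  3  3  3  3
  a 5  4  4  4  4
  h 6  5  4  5  5
Edit distance = dp[6][4] = 5

5


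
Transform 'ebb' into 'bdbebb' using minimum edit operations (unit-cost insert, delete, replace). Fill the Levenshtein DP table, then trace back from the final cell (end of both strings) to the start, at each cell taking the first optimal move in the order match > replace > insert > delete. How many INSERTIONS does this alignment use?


Edit distance = 3. Backtracking from cell (3, 6) with preference match > replace > insert > delete,
then listing the resulting alignment 'ebb' -> 'bdbebb' left to right:
  Step 1: insert 'b' [insertion #1]
  Step 2: insert 'd' [insertion #2]
  Step 3: insert 'b' [insertion #3]
  Step 4: keep 'e'
  Step 5: keep 'b'
  Step 6: keep 'b'
Total insertions: 3

3


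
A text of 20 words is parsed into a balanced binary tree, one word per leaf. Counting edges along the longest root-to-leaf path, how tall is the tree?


In a balanced binary tree with n leaves the deepest leaf is ceil(log2(n)) edges below the root.
log2(20) = 4.3219
ceil(4.3219) = 5
height (edges) = 5

5


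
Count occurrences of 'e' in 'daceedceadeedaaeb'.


Scanning 'daceedceadeedaaeb' for 'e':
  Position 3: 'e' -> MATCH (count: 1)
  Position 4: 'e' -> MATCH (count: 2)
  Position 7: 'e' -> MATCH (count: 3)
  Position 10: 'e' -> MATCH (count: 4)
  Position 11: 'e' -> MATCH (count: 5)
  Position 15: 'e' -> MATCH (count: 6)
Total occurrences of 'e': 6

6


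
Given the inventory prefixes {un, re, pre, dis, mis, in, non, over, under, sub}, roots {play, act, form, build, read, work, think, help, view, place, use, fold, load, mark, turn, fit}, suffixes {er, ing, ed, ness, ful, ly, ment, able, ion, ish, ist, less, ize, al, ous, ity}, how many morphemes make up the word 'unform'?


Segmenting 'unform' against the inventory:
  'un' -> prefix (morpheme 1)
  'form' -> root (morpheme 2)
Total morphemes: 2

2


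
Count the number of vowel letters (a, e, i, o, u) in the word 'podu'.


Scanning each character of 'podu':
  Position 1: 'p' -> consonant (running count: 0)
  Position 2: 'o' -> vowel (running count: 1)
  Position 3: 'd' -> consonant (running count: 1)
  Position 4: 'u' -> vowel (running count: 2)
Total vowels: 2

2


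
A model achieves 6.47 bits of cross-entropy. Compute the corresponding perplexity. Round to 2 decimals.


Perplexity formula: PP = 2^H
H = 6.47
PP = 2^6.47
Decompose: 2^6.47 = 2^6 * 2^0.47
2^6 = 64, 2^0.47 ~ 1.3851095
PP ~ 64 * 1.3851095 = 88.6470080
Rounded to 2 decimals: 88.65

88.65


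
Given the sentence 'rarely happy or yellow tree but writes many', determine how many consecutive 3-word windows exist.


Word trigrams from [8] words:
  Trigram 1: (rarely happy or)
  Trigram 2: (happy or yellow)
  Trigram 3: (or yellow tree)
  Trigram 4: (yellow tree but)
  Trigram 5: (tree but writes)
  Trigram 6: (but writes many)
Total word trigrams: 8 - 2 = 6

6


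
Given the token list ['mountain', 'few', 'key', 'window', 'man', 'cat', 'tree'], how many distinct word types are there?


Listing all tokens and tracking unique types:
  Token 1: 'mountain' -> NEW (unique so far: 1)
  Token 2: 'few' -> NEW (unique so far: 2)
  Token 3: 'key' -> NEW (unique so far: 3)
  Token 4: 'window' -> NEW (unique so far: 4)
  Token 5: 'man' -> NEW (unique so far: 5)
  Token 6: 'cat' -> NEW (unique so far: 6)
  Token 7: 'tree' -> NEW (unique so far: 7)
Unique types: ('cat', 'few', 'key', 'man', 'mountain', 'tree', 'window')
Vocabulary size: 7

7


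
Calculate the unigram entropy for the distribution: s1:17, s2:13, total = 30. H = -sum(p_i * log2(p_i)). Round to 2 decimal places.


Computing entropy H = -sum(p_i * log2(p_i)):
  s1: p = 17/30 = 0.5667, -p*log2(p) = 0.4643
  s2: p = 13/30 = 0.4333, -p*log2(p) = 0.5228
H = sum of terms = 0.9871
Rounded to 2 decimals: 0.99

0.99


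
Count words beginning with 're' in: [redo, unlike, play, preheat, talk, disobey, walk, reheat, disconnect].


Checking each word for prefix 're':
  'redo' -> YES, starts with 're' (count: 1)
  'unlike' -> no (count: 1)
  'play' -> no (count: 1)
  'preheat' -> no (count: 1)
  'talk' -> no (count: 1)
  'disobey' -> no (count: 1)
  'walk' -> no (count: 1)
  'reheat' -> YES, starts with 're' (count: 2)
  'disconnect' -> no (count: 2)
Total with prefix 're': 2

2


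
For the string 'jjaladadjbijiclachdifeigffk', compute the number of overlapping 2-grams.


String 'jjaladadjbijiclachdifeigffk' has length L = 27.
Number of overlapping n-grams = L - n + 1
Substituting: 27 - 2 + 1 = 26

26


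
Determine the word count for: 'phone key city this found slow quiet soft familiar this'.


Counting words by splitting on spaces:
  Word 1: 'phone'
  Word 2: 'key'
  Word 3: 'city'
  Word 4: 'this'
  Word 5: 'found'
  Word 6: 'slow'
  Word 7: 'quiet'
  Word 8: 'soft'
  Word 9: 'familiar'
  Word 10: 'this'
Total words: 10

10


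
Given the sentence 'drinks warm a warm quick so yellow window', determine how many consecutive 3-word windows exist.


Word trigrams from [8] words:
  Trigram 1: (drinks warm a)
  Trigram 2: (warm a warm)
  Trigram 3: (a warm quick)
  Trigram 4: (warm quick so)
  Trigram 5: (quick so yellow)
  Trigram 6: (so yellow window)
Total word trigrams: 8 - 2 = 6

6


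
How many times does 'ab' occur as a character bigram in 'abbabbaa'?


Scanning 'abbabbaa' for bigram 'ab':
  Position 0: 'ab' -> MATCH
  Position 1: 'bb' -> no
  Position 2: 'ba' -> no
  Position 3: 'ab' -> MATCH
  Position 4: 'bb' -> no
  Position 5: 'ba' -> no
  Position 6: 'aa' -> no
Total matches: 2

2


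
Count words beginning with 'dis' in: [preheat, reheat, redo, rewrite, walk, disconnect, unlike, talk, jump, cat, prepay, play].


Checking each word for prefix 'dis':
  'preheat' -> no (count: 0)
  'reheat' -> no (count: 0)
  'redo' -> no (count: 0)
  'rewrite' -> no (count: 0)
  'walk' -> no (count: 0)
  'disconnect' -> YES, starts with 'dis' (count: 1)
  'unlike' -> no (count: 1)
  'talk' -> no (count: 1)
  'jump' -> no (count: 1)
  'cat' -> no (count: 1)
  'prepay' -> no (count: 1)
  'play' -> no (count: 1)
Total with prefix 'dis': 1

1


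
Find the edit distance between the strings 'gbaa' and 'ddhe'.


Building DP table for s1='gbaa' (len 4) and s2='ddhe' (len 4):
       d  d  h  e
    0  1  2  3  4
  g 1  1  2  3  4
  b 2  2  2  3  4
  a 3  3  3  3  4
  a 4  4  4  4  4
Edit distance = dp[4][4] = 4

4


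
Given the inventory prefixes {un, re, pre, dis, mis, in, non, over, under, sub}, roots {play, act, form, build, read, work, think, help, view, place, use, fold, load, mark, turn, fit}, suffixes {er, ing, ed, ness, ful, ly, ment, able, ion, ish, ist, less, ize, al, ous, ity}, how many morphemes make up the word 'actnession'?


Segmenting 'actnession' against the inventory:
  'act' -> root (morpheme 1)
  'ness' -> suffix (morpheme 2)
  'ion' -> suffix (morpheme 3)
Total morphemes: 3

3


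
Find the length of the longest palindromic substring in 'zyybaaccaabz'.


Scanning 'zyybaaccaabz' for palindromic substrings.
Substring at positions 3-10: 'baaccaab'.
Check: reverse('baaccaab') = 'baaccaab' -> palindrome confirmed.
Neighbouring characters ('y' / 'z') break symmetry, so it cannot extend further.
No longer palindromic substring exists; longest length = 8

8


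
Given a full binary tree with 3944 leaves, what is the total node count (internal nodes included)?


Leaf nodes (terminals): 3944
Internal nodes = n - 1 = 3944 - 1 = 3943
Total = leaves + internal = 3944 + 3943 = 7887

7887


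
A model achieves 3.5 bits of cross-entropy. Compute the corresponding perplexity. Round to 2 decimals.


Perplexity formula: PP = 2^H
H = 3.5
PP = 2^3.5
Decompose: 2^3.5 = 2^3 * 2^0.5 = 2^3 * sqrt(2)
2^3 = 8, sqrt(2) ~ 1.4142136
PP ~ 8 * 1.4142136 = 11.3137088
Rounded to 2 decimals: 11.31

11.31


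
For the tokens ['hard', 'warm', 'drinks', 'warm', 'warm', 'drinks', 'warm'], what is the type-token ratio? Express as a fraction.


Tokens: 7
Unique types: ('drinks', 'hard', 'warm') = 3
TTR = 3/7
Already in lowest terms.

3/7


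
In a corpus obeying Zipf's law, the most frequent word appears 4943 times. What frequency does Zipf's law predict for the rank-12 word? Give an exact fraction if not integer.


Zipf's law: freq(rank) = f1 / rank
f1 = 4943, rank = 12
freq = 4943 / 12
GCD(4943, 12) = 1
Simplified: 4943/12

4943/12


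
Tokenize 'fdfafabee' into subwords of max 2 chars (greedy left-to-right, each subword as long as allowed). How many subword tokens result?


'fdfafabee' has 9 characters.
Chunking with max size 2:
  Chunk 1: 'fd' (positions 0-1)
  Chunk 2: 'fa' (positions 2-3)
  Chunk 3: 'fa' (positions 4-5)
  Chunk 4: 'be' (positions 6-7)
  Chunk 5: 'e' (positions 8-8)
Total chunks: ceil(9 / 2) = 5

5


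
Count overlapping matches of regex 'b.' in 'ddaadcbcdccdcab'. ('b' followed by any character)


Pattern: b. means 'b' followed by any character.
Scanning 'ddaadcbcdccdcab' position-by-position:
  Pos 0: window 'dd' -> no
  Pos 1: window 'da' -> no
  Pos 2: window 'aa' -> no
  Pos 3: window 'ad' -> no
  Pos 4: window 'dc' -> no
  Pos 5: window 'cb' -> no
  Pos 6: window 'bc' -> MATCH
  Pos 7: window 'cd' -> no
  Pos 8: window 'dc' -> no
  Pos 9: window 'cc' -> no
  Pos 10: window 'cd' -> no
  Pos 11: window 'dc' -> no
  Pos 12: window 'ca' -> no
  Pos 13: window 'ab' -> no
  Pos 14: window 'b' -> no
Total matches: 1

1


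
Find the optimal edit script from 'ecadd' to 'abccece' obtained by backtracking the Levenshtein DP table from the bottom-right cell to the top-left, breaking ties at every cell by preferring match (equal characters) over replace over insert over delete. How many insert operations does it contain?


Edit distance = 6. Backtracking from cell (5, 7) with preference match > replace > insert > delete,
then listing the resulting alignment 'ecadd' -> 'abccece' left to right:
  Step 1: insert 'a' [insertion #1]
  Step 2: insert 'b' [insertion #2]
  Step 3: replace e->c
  Step 4: keep 'c'
  Step 5: replace a->e
  Step 6: replace d->c
  Step 7: replace d->e
Total insertions: 2

2


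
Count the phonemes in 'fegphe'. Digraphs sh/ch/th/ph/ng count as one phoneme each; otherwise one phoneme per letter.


Parsing 'fegphe' greedily, digraphs first:
  'f' -> consonant phoneme (phonemes so far: 1)
  'e' -> vowel phoneme (phonemes so far: 2)
  'g' -> consonant phoneme (phonemes so far: 3)
  'ph' -> digraph (1 consonant phoneme) (phonemes so far: 4)
  'e' -> vowel phoneme (phonemes so far: 5)
Total phonemes: 5

5


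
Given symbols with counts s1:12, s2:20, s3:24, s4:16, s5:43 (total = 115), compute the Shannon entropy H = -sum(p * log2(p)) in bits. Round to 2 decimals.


Computing entropy H = -sum(p_i * log2(p_i)):
  s1: p = 12/115 = 0.1043, -p*log2(p) = 0.3402
  s2: p = 20/115 = 0.1739, -p*log2(p) = 0.4389
  s3: p = 24/115 = 0.2087, -p*log2(p) = 0.4718
  s4: p = 16/115 = 0.1391, -p*log2(p) = 0.3959
  s5: p = 43/115 = 0.3739, -p*log2(p) = 0.5307
H = sum of terms = 2.1775
Rounded to 2 decimals: 2.18

2.18


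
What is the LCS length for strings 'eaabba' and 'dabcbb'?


DP table for LCS of 'eaabba' and 'dabcbb':
       d  a  b  c  b  b
    0  0  0  0  0  0  0
  e 0  0  0  0  0  0  0
  a 0  0  1  1  1  1  1
  a 0  0  1  1  1  1  1
  b 0  0  1  2  2  2  2
  b 0  0  1  2  2  3  3
  a 0  0  1  2  2  3  3
LCS: 'abb'
LCS length = 3

3


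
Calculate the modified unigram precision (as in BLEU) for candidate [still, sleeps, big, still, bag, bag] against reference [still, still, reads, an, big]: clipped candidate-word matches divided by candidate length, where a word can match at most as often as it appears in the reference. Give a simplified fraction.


Reference word counts: {'an': 1, 'big': 1, 'reads': 1, 'still': 2}
Checking each candidate word (with clipping):
  'still' -> in reference (ref count 2, used 1/2) -> match (matches: 1)
  'sleeps' -> not in reference -> no match (matches: 1)
  'big' -> in reference (ref count 1, used 1/1) -> match (matches: 2)
  'still' -> in reference (ref count 2, used 2/2) -> match (matches: 3)
  'bag' -> not in reference -> no match (matches: 3)
  'bag' -> not in reference -> no match (matches: 3)
Clipped matches: 3, Candidate length: 6
Precision = 3/6 = 1/2

1/2


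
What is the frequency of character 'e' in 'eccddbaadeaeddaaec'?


Scanning 'eccddbaadeaeddaaec' for 'e':
  Position 0: 'e' -> MATCH (count: 1)
  Position 9: 'e' -> MATCH (count: 2)
  Position 11: 'e' -> MATCH (count: 3)
  Position 16: 'e' -> MATCH (count: 4)
Total occurrences of 'e': 4

4


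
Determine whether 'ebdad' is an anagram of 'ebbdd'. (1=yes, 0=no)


Sort characters of 'ebdad': 'abdde'
Sort characters of 'ebbdd': 'bbdde'
Sorted forms differ -> they are NOT anagrams
Result: 0

0


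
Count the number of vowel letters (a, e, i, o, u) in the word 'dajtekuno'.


Scanning each character of 'dajtekuno':
  Position 1: 'd' -> consonant (running count: 0)
  Position 2: 'a' -> vowel (running count: 1)
  Position 3: 'j' -> consonant (running count: 1)
  Position 4: 't' -> consonant (running count: 1)
  Position 5: 'e' -> vowel (running count: 2)
  Position 6: 'k' -> consonant (running count: 2)
  Position 7: 'u' -> vowel (running count: 3)
  Position 8: 'n' -> consonant (running count: 3)
  Position 9: 'o' -> vowel (running count: 4)
Total vowels: 4

4


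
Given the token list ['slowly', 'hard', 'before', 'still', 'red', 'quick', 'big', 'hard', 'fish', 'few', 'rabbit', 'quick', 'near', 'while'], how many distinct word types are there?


Listing all tokens and tracking unique types:
  Token 1: 'slowly' -> NEW (unique so far: 1)
  Token 2: 'hard' -> NEW (unique so far: 2)
  Token 3: 'before' -> NEW (unique so far: 3)
  Token 4: 'still' -> NEW (unique so far: 4)
  Token 5: 'red' -> NEW (unique so far: 5)
  Token 6: 'quick' -> NEW (unique so far: 6)
  Token 7: 'big' -> NEW (unique so far: 7)
  Token 8: 'hard' -> duplicate (unique so far: 7)
  Token 9: 'fish' -> NEW (unique so far: 8)
  Token 10: 'few' -> NEW (unique so far: 9)
  Token 11: 'rabbit' -> NEW (unique so far: 10)
  Token 12: 'quick' -> duplicate (unique so far: 10)
  Token 13: 'near' -> NEW (unique so far: 11)
  Token 14: 'while' -> NEW (unique so far: 12)
Unique types: ('before', 'big', 'few', 'fish', 'hard', 'near', 'quick', 'rabbit', 'red', 'slowly', 'still', 'while')
Vocabulary size: 12

12


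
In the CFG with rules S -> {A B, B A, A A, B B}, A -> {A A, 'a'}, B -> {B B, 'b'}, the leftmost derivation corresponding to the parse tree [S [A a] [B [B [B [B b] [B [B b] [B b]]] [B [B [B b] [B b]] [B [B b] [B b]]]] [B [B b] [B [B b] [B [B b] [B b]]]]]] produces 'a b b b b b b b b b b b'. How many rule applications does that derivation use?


Every bracketed nonterminal node [X ...] in the tree is produced by exactly one rule application.
Reading the tree off as a leftmost derivation:
  Step 1: S  =>  A B   (applied S -> A B)
  Step 2: A B  =>  a B   (applied A -> a)
  Step 3: a B  =>  a B B   (applied B -> B B)
  Step 4: a B B  =>  a B B B   (applied B -> B B)
  Step 5: a B B B  =>  a B B B B   (applied B -> B B)
  Step 6: a B B B B  =>  a b B B B   (applied B -> b)
  Step 7: a b B B B  =>  a b B B B B   (applied B -> B B)
  Step 8: a b B B B B  =>  a b b B B B   (applied B -> b)
  Step 9: a b b B B B  =>  a b b b B B   (applied B -> b)
  Step 10: a b b b B B  =>  a b b b B B B   (applied B -> B B)
  Step 11: a b b b B B B  =>  a b b b B B B B   (applied B -> B B)
  Step 12: a b b b B B B B  =>  a b b b b B B B   (applied B -> b)
  Step 13: a b b b b B B B  =>  a b b b b b B B   (applied B -> b)
  Step 14: a b b b b b B B  =>  a b b b b b B B B   (applied B -> B B)
  Step 15: a b b b b b B B B  =>  a b b b b b b B B   (applied B -> b)
  Step 16: a b b b b b b B B  =>  a b b b b b b b B   (applied B -> b)
  Step 17: a b b b b b b b B  =>  a b b b b b b b B B   (applied B -> B B)
  Step 18: a b b b b b b b B B  =>  a b b b b b b b b B   (applied B -> b)
  Step 19: a b b b b b b b b B  =>  a b b b b b b b b B B   (applied B -> B B)
  Step 20: a b b b b b b b b B B  =>  a b b b b b b b b b B   (applied B -> b)
  Step 21: a b b b b b b b b b B  =>  a b b b b b b b b b B B   (applied B -> B B)
  Step 22: a b b b b b b b b b B B  =>  a b b b b b b b b b b B   (applied B -> b)
  Step 23: a b b b b b b b b b b B  =>  a b b b b b b b b b b b   (applied B -> b)
Final yield: a b b b b b b b b b b b
Total rewrite steps: 23

23


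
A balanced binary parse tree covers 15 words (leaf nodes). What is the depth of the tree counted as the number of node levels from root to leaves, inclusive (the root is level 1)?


In a balanced binary tree with n leaves the deepest leaf is ceil(log2(n)) edges below the root,
so counting node levels inclusive of root and leaves gives ceil(log2(n)) + 1 levels.
log2(15) = 3.9069
ceil(3.9069) = 4
levels = 4 + 1 = 5

5


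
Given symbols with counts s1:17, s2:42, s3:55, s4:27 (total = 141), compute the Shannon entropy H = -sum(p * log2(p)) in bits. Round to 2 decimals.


Computing entropy H = -sum(p_i * log2(p_i)):
  s1: p = 17/141 = 0.1206, -p*log2(p) = 0.3680
  s2: p = 42/141 = 0.2979, -p*log2(p) = 0.5205
  s3: p = 55/141 = 0.3901, -p*log2(p) = 0.5298
  s4: p = 27/141 = 0.1915, -p*log2(p) = 0.4566
H = sum of terms = 1.8749
Rounded to 2 decimals: 1.87

1.87


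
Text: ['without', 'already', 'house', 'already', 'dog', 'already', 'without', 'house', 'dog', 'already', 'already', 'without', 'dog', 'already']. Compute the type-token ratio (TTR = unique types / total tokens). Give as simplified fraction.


Tokens: 14
Unique types: ('already', 'dog', 'house', 'without') = 4
TTR = 4/14
Simplify: divide both by 2 -> 2/7
TTR = 2/7

2/7


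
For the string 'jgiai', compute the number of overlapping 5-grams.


String 'jgiai' has length L = 5.
Number of overlapping n-grams = L - n + 1
Substituting: 5 - 5 + 1 = 1

1


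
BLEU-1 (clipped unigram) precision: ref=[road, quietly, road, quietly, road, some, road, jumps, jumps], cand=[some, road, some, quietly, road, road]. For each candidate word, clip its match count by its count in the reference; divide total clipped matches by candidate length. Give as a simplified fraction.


Reference word counts: {'jumps': 2, 'quietly': 2, 'road': 4, 'some': 1}
Checking each candidate word (with clipping):
  'some' -> in reference (ref count 1, used 1/1) -> match (matches: 1)
  'road' -> in reference (ref count 4, used 1/4) -> match (matches: 2)
  'some' -> ref count 1 already used up (1/1) -> clipped, no match (matches: 2)
  'quietly' -> in reference (ref count 2, used 1/2) -> match (matches: 3)
  'road' -> in reference (ref count 4, used 2/4) -> match (matches: 4)
  'road' -> in reference (ref count 4, used 3/4) -> match (matches: 5)
Clipped matches: 5, Candidate length: 6
Precision = 5/6

5/6


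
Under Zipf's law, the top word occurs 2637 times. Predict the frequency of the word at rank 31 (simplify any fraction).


Zipf's law: freq(rank) = f1 / rank
f1 = 2637, rank = 31
freq = 2637 / 31
GCD(2637, 31) = 1
Simplified: 2637/31

2637/31


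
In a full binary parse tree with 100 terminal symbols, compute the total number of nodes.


Leaf nodes (terminals): 100
Internal nodes = n - 1 = 100 - 1 = 99
Total = leaves + internal = 100 + 99 = 199

199


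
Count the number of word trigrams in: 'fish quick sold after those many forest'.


Word trigrams from [7] words:
  Trigram 1: (fish quick sold)
  Trigram 2: (quick sold after)
  Trigram 3: (sold after those)
  Trigram 4: (after those many)
  Trigram 5: (those many forest)
Total word trigrams: 7 - 2 = 5

5


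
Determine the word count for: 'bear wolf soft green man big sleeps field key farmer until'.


Counting words by splitting on spaces:
  Word 1: 'bear'
  Word 2: 'wolf'
  Word 3: 'soft'
  Word 4: 'green'
  Word 5: 'man'
  Word 6: 'big'
  Word 7: 'sleeps'
  Word 8: 'field'
  Word 9: 'key'
  Word 10: 'farmer'
  Word 11: 'until'
Total words: 11

11


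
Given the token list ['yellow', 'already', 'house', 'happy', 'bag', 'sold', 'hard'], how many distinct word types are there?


Listing all tokens and tracking unique types:
  Token 1: 'yellow' -> NEW (unique so far: 1)
  Token 2: 'already' -> NEW (unique so far: 2)
  Token 3: 'house' -> NEW (unique so far: 3)
  Token 4: 'happy' -> NEW (unique so far: 4)
  Token 5: 'bag' -> NEW (unique so far: 5)
  Token 6: 'sold' -> NEW (unique so far: 6)
  Token 7: 'hard' -> NEW (unique so far: 7)
Unique types: ('already', 'bag', 'happy', 'hard', 'house', 'sold', 'yellow')
Vocabulary size: 7

7


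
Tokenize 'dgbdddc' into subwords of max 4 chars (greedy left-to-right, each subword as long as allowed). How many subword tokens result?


'dgbdddc' has 7 characters.
Chunking with max size 4:
  Chunk 1: 'dgbd' (positions 0-3)
  Chunk 2: 'ddc' (positions 4-6)
Total chunks: ceil(7 / 4) = 2

2


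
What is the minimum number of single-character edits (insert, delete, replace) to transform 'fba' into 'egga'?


Building DP table for s1='fba' (len 3) and s2='egga' (len 4):
       e  g  g  a
    0  1  2  3  4
  f 1  1  2  3  4
  b 2  2  2  3  4
  a 3  3  3  3  3
Edit distance = dp[3][4] = 3

3


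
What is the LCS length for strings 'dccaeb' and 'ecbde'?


DP table for LCS of 'dccaeb' and 'ecbde':
       e  c  b  d  e
    0  0  0  0  0  0
  d 0  0  0  0  1  1
  c 0  0  1  1  1  1
  c 0  0  1  1  1  1
  a 0  0  1  1  1  1
  e 0  1  1  1  1  2
  b 0  1  1  2  2  2
LCS: 'de'
LCS length = 2

2


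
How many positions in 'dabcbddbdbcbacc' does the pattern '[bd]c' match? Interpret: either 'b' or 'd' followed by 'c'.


Pattern: [bd]c means either 'b' or 'd' followed by 'c'.
Scanning 'dabcbddbdbcbacc' position-by-position:
  Pos 0: window 'da' -> no
  Pos 1: window 'ab' -> no
  Pos 2: window 'bc' -> MATCH
  Pos 3: window 'cb' -> no
  Pos 4: window 'bd' -> no
  Pos 5: window 'dd' -> no
  Pos 6: window 'db' -> no
  Pos 7: window 'bd' -> no
  Pos 8: window 'db' -> no
  Pos 9: window 'bc' -> MATCH
  Pos 10: window 'cb' -> no
  Pos 11: window 'ba' -> no
  Pos 12: window 'ac' -> no
  Pos 13: window 'cc' -> no
  Pos 14: window 'c' -> no
Total matches: 2

2


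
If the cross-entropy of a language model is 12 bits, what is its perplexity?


Perplexity formula: PP = 2^H
H = 12
PP = 2^12
PP = 2^12 = 4096

4096


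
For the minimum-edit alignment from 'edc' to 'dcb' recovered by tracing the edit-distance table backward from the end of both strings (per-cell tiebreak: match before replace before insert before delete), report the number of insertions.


Edit distance = 2. Backtracking from cell (3, 3) with preference match > replace > insert > delete,
then listing the resulting alignment 'edc' -> 'dcb' left to right:
  Step 1: delete 'e'
  Step 2: keep 'd'
  Step 3: keep 'c'
  Step 4: insert 'b' [insertion #1]
Total insertions: 1

1


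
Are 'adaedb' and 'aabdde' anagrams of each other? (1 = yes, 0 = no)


Sort characters of 'adaedb': 'aabdde'
Sort characters of 'aabdde': 'aabdde'
Sorted forms match -> they ARE anagrams
Result: 1

1


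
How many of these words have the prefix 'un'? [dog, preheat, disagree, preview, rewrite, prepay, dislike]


Checking each word for prefix 'un':
  'dog' -> no (count: 0)
  'preheat' -> no (count: 0)
  'disagree' -> no (count: 0)
  'preview' -> no (count: 0)
  'rewrite' -> no (count: 0)
  'prepay' -> no (count: 0)
  'dislike' -> no (count: 0)
Total with prefix 'un': 0

0


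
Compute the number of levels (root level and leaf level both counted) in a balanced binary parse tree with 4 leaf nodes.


In a balanced binary tree with n leaves the deepest leaf is ceil(log2(n)) edges below the root,
so counting node levels inclusive of root and leaves gives ceil(log2(n)) + 1 levels.
log2(4) = 2.0000
ceil(2.0000) = 2
levels = 2 + 1 = 3

3


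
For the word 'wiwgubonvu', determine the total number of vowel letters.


Scanning each character of 'wiwgubonvu':
  Position 1: 'w' -> consonant (running count: 0)
  Position 2: 'i' -> vowel (running count: 1)
  Position 3: 'w' -> consonant (running count: 1)
  Position 4: 'g' -> consonant (running count: 1)
  Position 5: 'u' -> vowel (running count: 2)
  Position 6: 'b' -> consonant (running count: 2)
  Position 7: 'o' -> vowel (running count: 3)
  Position 8: 'n' -> consonant (running count: 3)
  Position 9: 'v' -> consonant (running count: 3)
  Position 10: 'u' -> vowel (running count: 4)
Total vowels: 4

4


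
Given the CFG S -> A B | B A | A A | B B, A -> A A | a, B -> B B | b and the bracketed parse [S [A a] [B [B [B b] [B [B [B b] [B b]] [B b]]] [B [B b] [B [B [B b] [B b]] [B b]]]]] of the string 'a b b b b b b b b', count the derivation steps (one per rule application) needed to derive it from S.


Every bracketed nonterminal node [X ...] in the tree is produced by exactly one rule application.
Reading the tree off as a leftmost derivation:
  Step 1: S  =>  A B   (applied S -> A B)
  Step 2: A B  =>  a B   (applied A -> a)
  Step 3: a B  =>  a B B   (applied B -> B B)
  Step 4: a B B  =>  a B B B   (applied B -> B B)
  Step 5: a B B B  =>  a b B B   (applied B -> b)
  Step 6: a b B B  =>  a b B B B   (applied B -> B B)
  Step 7: a b B B B  =>  a b B B B B   (applied B -> B B)
  Step 8: a b B B B B  =>  a b b B B B   (applied B -> b)
  Step 9: a b b B B B  =>  a b b b B B   (applied B -> b)
  Step 10: a b b b B B  =>  a b b b b B   (applied B -> b)
  Step 11: a b b b b B  =>  a b b b b B B   (applied B -> B B)
  Step 12: a b b b b B B  =>  a b b b b b B   (applied B -> b)
  Step 13: a b b b b b B  =>  a b b b b b B B   (applied B -> B B)
  Step 14: a b b b b b B B  =>  a b b b b b B B B   (applied B -> B B)
  Step 15: a b b b b b B B B  =>  a b b b b b b B B   (applied B -> b)
  Step 16: a b b b b b b B B  =>  a b b b b b b b B   (applied B -> b)
  Step 17: a b b b b b b b B  =>  a b b b b b b b b   (applied B -> b)
Final yield: a b b b b b b b b
Total rewrite steps: 17

17


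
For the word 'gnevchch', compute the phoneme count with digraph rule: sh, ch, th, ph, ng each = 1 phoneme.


Parsing 'gnevchch' greedily, digraphs first:
  'g' -> consonant phoneme (phonemes so far: 1)
  'n' -> consonant phoneme (phonemes so far: 2)
  'e' -> vowel phoneme (phonemes so far: 3)
  'v' -> consonant phoneme (phonemes so far: 4)
  'ch' -> digraph (1 consonant phoneme) (phonemes so far: 5)
  'ch' -> digraph (1 consonant phoneme) (phonemes so far: 6)
Total phonemes: 6

6


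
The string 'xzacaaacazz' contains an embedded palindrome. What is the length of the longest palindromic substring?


Scanning 'xzacaaacazz' for palindromic substrings.
Substring at positions 1-9: 'zacaaacaz'.
Check: reverse('zacaaacaz') = 'zacaaacaz' -> palindrome confirmed.
Neighbouring characters ('x' / 'z') break symmetry, so it cannot extend further.
No longer palindromic substring exists; longest length = 9

9


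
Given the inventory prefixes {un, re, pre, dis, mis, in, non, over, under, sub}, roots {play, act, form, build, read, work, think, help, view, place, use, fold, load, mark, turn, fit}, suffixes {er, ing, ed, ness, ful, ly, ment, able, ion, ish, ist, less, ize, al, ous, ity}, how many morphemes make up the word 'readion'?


Segmenting 'readion' against the inventory:
  'read' -> root (morpheme 1)
  'ion' -> suffix (morpheme 2)
Total morphemes: 2

2


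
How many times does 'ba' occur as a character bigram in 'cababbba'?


Scanning 'cababbba' for bigram 'ba':
  Position 0: 'ca' -> no
  Position 1: 'ab' -> no
  Position 2: 'ba' -> MATCH
  Position 3: 'ab' -> no
  Position 4: 'bb' -> no
  Position 5: 'bb' -> no
  Position 6: 'ba' -> MATCH
Total matches: 2

2


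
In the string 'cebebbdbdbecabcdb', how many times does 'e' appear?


Scanning 'cebebbdbdbecabcdb' for 'e':
  Position 1: 'e' -> MATCH (count: 1)
  Position 3: 'e' -> MATCH (count: 2)
  Position 10: 'e' -> MATCH (count: 3)
Total occurrences of 'e': 3

3


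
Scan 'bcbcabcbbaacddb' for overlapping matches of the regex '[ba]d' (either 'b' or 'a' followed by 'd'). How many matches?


Pattern: [ba]d means either 'b' or 'a' followed by 'd'.
Scanning 'bcbcabcbbaacddb' position-by-position:
  Pos 0: window 'bc' -> no
  Pos 1: window 'cb' -> no
  Pos 2: window 'bc' -> no
  Pos 3: window 'ca' -> no
  Pos 4: window 'ab' -> no
  Pos 5: window 'bc' -> no
  Pos 6: window 'cb' -> no
  Pos 7: window 'bb' -> no
  Pos 8: window 'ba' -> no
  Pos 9: window 'aa' -> no
  Pos 10: window 'ac' -> no
  Pos 11: window 'cd' -> no
  Pos 12: window 'dd' -> no
  Pos 13: window 'db' -> no
  Pos 14: window 'b' -> no
Total matches: 0

0


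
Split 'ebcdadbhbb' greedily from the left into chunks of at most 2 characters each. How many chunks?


'ebcdadbhbb' has 10 characters.
Chunking with max size 2:
  Chunk 1: 'eb' (positions 0-1)
  Chunk 2: 'cd' (positions 2-3)
  Chunk 3: 'ad' (positions 4-5)
  Chunk 4: 'bh' (positions 6-7)
  Chunk 5: 'bb' (positions 8-9)
Total chunks: ceil(10 / 2) = 5

5


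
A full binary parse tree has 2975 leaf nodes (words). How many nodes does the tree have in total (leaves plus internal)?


Leaf nodes (terminals): 2975
Internal nodes = n - 1 = 2975 - 1 = 2974
Total = leaves + internal = 2975 + 2974 = 5949

5949


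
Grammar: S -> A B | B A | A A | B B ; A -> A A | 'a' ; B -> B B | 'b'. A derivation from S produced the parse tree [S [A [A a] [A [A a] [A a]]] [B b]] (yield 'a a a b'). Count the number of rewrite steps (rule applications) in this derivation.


Every bracketed nonterminal node [X ...] in the tree is produced by exactly one rule application.
Reading the tree off as a leftmost derivation:
  Step 1: S  =>  A B   (applied S -> A B)
  Step 2: A B  =>  A A B   (applied A -> A A)
  Step 3: A A B  =>  a A B   (applied A -> a)
  Step 4: a A B  =>  a A A B   (applied A -> A A)
  Step 5: a A A B  =>  a a A B   (applied A -> a)
  Step 6: a a A B  =>  a a a B   (applied A -> a)
  Step 7: a a a B  =>  a a a b   (applied B -> b)
Final yield: a a a b
Total rewrite steps: 7

7


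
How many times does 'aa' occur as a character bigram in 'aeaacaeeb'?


Scanning 'aeaacaeeb' for bigram 'aa':
  Position 0: 'ae' -> no
  Position 1: 'ea' -> no
  Position 2: 'aa' -> MATCH
  Position 3: 'ac' -> no
  Position 4: 'ca' -> no
  Position 5: 'ae' -> no
  Position 6: 'ee' -> no
  Position 7: 'eb' -> no
Total matches: 1

1


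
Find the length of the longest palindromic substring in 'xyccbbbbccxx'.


Scanning 'xyccbbbbccxx' for palindromic substrings.
Substring at positions 2-9: 'ccbbbbcc'.
Check: reverse('ccbbbbcc') = 'ccbbbbcc' -> palindrome confirmed.
Neighbouring characters ('y' / 'x') break symmetry, so it cannot extend further.
No longer palindromic substring exists; longest length = 8

8


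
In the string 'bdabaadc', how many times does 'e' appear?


Scanning 'bdabaadc' for 'e':
  No matches found.
Total occurrences of 'e': 0

0


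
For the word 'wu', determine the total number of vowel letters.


Scanning each character of 'wu':
  Position 1: 'w' -> consonant (running count: 0)
  Position 2: 'u' -> vowel (running count: 1)
Total vowels: 1

1


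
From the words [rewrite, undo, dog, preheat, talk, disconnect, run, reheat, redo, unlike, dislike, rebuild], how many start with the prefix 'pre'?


Checking each word for prefix 'pre':
  'rewrite' -> no (count: 0)
  'undo' -> no (count: 0)
  'dog' -> no (count: 0)
  'preheat' -> YES, starts with 'pre' (count: 1)
  'talk' -> no (count: 1)
  'disconnect' -> no (count: 1)
  'run' -> no (count: 1)
  'reheat' -> no (count: 1)
  'redo' -> no (count: 1)
  'unlike' -> no (count: 1)
  'dislike' -> no (count: 1)
  'rebuild' -> no (count: 1)
Total with prefix 'pre': 1

1


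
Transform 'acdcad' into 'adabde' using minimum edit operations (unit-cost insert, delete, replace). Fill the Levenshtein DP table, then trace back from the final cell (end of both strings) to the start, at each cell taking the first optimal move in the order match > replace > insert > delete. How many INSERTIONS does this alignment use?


Edit distance = 4. Backtracking from cell (6, 6) with preference match > replace > insert > delete,
then listing the resulting alignment 'acdcad' -> 'adabde' left to right:
  Step 1: keep 'a'
  Step 2: delete 'c'
  Step 3: keep 'd'
  Step 4: replace c->a
  Step 5: replace a->b
  Step 6: keep 'd'
  Step 7: insert 'e' [insertion #1]
Total insertions: 1

1


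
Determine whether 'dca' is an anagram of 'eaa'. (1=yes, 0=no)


Sort characters of 'dca': 'acd'
Sort characters of 'eaa': 'aae'
Sorted forms differ -> they are NOT anagrams
Result: 0

0


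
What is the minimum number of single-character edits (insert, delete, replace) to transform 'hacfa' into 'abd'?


Building DP table for s1='hacfa' (len 5) and s2='abd' (len 3):
       a  b  d
    0  1  2  3
  h 1  1  2  3
  a 2  1  2  3
  c 3  2  2  3
  f 4  3  3  3
  a 5  4  4  4
Edit distance = dp[5][3] = 4

4


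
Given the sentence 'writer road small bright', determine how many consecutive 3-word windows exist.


Word trigrams from [4] words:
  Trigram 1: (writer road small)
  Trigram 2: (road small bright)
Total word trigrams: 4 - 2 = 2

2


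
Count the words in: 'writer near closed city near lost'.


Counting words by splitting on spaces:
  Word 1: 'writer'
  Word 2: 'near'
  Word 3: 'closed'
  Word 4: 'city'
  Word 5: 'near'
  Word 6: 'lost'
Total words: 6

6


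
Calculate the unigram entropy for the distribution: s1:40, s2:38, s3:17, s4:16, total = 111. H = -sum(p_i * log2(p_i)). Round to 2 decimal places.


Computing entropy H = -sum(p_i * log2(p_i)):
  s1: p = 40/111 = 0.3604, -p*log2(p) = 0.5306
  s2: p = 38/111 = 0.3423, -p*log2(p) = 0.5294
  s3: p = 17/111 = 0.1532, -p*log2(p) = 0.4146
  s4: p = 16/111 = 0.1441, -p*log2(p) = 0.4028
H = sum of terms = 1.8774
Rounded to 2 decimals: 1.88

1.88


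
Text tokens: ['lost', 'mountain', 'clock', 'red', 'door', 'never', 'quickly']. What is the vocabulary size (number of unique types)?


Listing all tokens and tracking unique types:
  Token 1: 'lost' -> NEW (unique so far: 1)
  Token 2: 'mountain' -> NEW (unique so far: 2)
  Token 3: 'clock' -> NEW (unique so far: 3)
  Token 4: 'red' -> NEW (unique so far: 4)
  Token 5: 'door' -> NEW (unique so far: 5)
  Token 6: 'never' -> NEW (unique so far: 6)
  Token 7: 'quickly' -> NEW (unique so far: 7)
Unique types: ('clock', 'door', 'lost', 'mountain', 'never', 'quickly', 'red')
Vocabulary size: 7

7
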